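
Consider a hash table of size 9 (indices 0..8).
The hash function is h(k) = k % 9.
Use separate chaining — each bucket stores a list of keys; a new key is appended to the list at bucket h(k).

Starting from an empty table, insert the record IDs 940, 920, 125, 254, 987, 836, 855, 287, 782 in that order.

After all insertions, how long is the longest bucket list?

4

Insert 940: h=4, bucket 4 empty -> new chain.
Insert 920: h=2, bucket 2 empty -> new chain.
Insert 125: h=8, bucket 8 empty -> new chain.
Insert 254: h=2, bucket 2 nonempty -> append to chain.
Insert 987: h=6, bucket 6 empty -> new chain.
Insert 836: h=8, bucket 8 nonempty -> append to chain.
Insert 855: h=0, bucket 0 empty -> new chain.
Insert 287: h=8, bucket 8 nonempty -> append to chain.
Insert 782: h=8, bucket 8 nonempty -> append to chain.
Final buckets:
0: 855
1: _
2: 920 -> 254
3: _
4: 940
5: _
6: 987
7: _
8: 125 -> 836 -> 287 -> 782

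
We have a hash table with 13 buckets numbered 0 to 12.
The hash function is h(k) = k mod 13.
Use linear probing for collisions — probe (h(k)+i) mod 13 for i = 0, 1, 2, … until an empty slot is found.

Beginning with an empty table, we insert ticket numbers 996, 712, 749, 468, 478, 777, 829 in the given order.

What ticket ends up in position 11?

996 hashes to 8; slot 8 is free -> place at 8.
712 hashes to 10; slot 10 is free -> place at 10.
749 hashes to 8; 8 taken -> place at 9.
468 hashes to 0; slot 0 is free -> place at 0.
478 hashes to 10; 10 taken -> place at 11.
777 hashes to 10; 10,11 taken -> place at 12.
829 hashes to 10; 10,11,12,0 taken -> place at 1.
Table: [468, 829, ∅, ∅, ∅, ∅, ∅, ∅, 996, 749, 712, 478, 777]

478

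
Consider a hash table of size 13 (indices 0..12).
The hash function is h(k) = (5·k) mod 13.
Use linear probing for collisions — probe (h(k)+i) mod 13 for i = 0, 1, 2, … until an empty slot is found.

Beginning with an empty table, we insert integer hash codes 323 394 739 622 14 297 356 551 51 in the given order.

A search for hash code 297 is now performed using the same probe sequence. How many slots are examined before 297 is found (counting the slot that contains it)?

6

323 hashes to 3; slot 3 is free => place at 3.
394 hashes to 7; slot 7 is free => place at 7.
739 hashes to 3; 3 taken => place at 4.
622 hashes to 3; 3,4 taken => place at 5.
14 hashes to 5; 5 taken => place at 6.
297 hashes to 3; 3,4,5,6,7 taken => place at 8.
356 hashes to 12; slot 12 is free => place at 12.
551 hashes to 12; 12 taken => place at 0.
51 hashes to 8; 8 taken => place at 9.
Table: [551, ., ., 323, 739, 622, 14, 394, 297, 51, ., ., 356]
Lookup 297: h=3, probe 3,4,5,6,7,8 → found at 8.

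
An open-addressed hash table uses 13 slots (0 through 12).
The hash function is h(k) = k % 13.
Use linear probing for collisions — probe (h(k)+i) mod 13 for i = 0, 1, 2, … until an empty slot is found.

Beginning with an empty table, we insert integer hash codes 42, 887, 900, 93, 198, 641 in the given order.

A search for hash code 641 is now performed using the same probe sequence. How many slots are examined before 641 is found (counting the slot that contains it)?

4

42 hashes to 3; slot 3 is free => place at 3.
887 hashes to 3; 3 taken => place at 4.
900 hashes to 3; 3,4 taken => place at 5.
93 hashes to 2; slot 2 is free => place at 2.
198 hashes to 3; 3,4,5 taken => place at 6.
641 hashes to 4; 4,5,6 taken => place at 7.
Table: [_, _, 93, 42, 887, 900, 198, 641, _, _, _, _, _]
Lookup 641: h=4, probe 4,5,6,7 → found at 7.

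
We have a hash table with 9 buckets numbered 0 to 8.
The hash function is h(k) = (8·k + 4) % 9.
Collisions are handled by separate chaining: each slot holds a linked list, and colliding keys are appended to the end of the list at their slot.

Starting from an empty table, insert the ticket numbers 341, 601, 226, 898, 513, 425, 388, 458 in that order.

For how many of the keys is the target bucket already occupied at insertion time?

3

Insert 341: h=5, bucket 5 empty → new chain.
Insert 601: h=6, bucket 6 empty → new chain.
Insert 226: h=3, bucket 3 empty → new chain.
Insert 898: h=6, bucket 6 nonempty → append to chain.
Insert 513: h=4, bucket 4 empty → new chain.
Insert 425: h=2, bucket 2 empty → new chain.
Insert 388: h=3, bucket 3 nonempty → append to chain.
Insert 458: h=5, bucket 5 nonempty → append to chain.
Final buckets:
0: .
1: .
2: 425
3: 226 -> 388
4: 513
5: 341 -> 458
6: 601 -> 898
7: .
8: .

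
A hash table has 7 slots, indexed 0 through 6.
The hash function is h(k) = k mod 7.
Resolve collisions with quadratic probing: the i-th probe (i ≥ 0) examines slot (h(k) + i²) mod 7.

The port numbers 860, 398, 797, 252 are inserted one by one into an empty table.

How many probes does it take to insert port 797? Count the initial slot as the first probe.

3

Insert 860: h=6, slot 6 empty => index 6.
Insert 398: h=6, slot 6 occupied => index 0.
Insert 797: h=6, slots 6,0 occupied => index 3.
Insert 252: h=0, slot 0 occupied => index 1.
Table: [398, 252, ∅, 797, ∅, ∅, 860]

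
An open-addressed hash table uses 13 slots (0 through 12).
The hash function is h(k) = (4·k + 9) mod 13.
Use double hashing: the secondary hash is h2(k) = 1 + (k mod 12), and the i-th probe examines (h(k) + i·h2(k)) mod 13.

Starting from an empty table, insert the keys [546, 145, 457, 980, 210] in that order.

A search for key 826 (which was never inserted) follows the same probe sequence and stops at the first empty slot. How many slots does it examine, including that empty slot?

Insert 546: h=9, slot 9 empty -> index 9.
Insert 145: h=4, slot 4 empty -> index 4.
Insert 457: h=4, h2=2, slot 4 occupied -> index 6.
Insert 980: h=3, slot 3 empty -> index 3.
Insert 210: h=4, h2=7, slot 4 occupied -> index 11.
Table: [-, -, -, 980, 145, -, 457, -, -, 546, -, 210, -]
Lookup 826: h=11, h2=11, probe 11,9,7 → slot 7 empty, not found.

3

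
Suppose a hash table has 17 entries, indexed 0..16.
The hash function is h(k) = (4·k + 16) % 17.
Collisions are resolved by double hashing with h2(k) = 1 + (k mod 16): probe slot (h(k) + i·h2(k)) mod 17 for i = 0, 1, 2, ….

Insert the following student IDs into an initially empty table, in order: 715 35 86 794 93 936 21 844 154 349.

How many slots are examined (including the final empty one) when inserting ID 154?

3

715 hashes to 3; slot 3 is free → place at 3.
35 hashes to 3, h2=4; 3 taken → place at 7.
86 hashes to 3, h2=7; 3 taken → place at 10.
794 hashes to 13; slot 13 is free → place at 13.
93 hashes to 14; slot 14 is free → place at 14.
936 hashes to 3, h2=9; 3 taken → place at 12.
21 hashes to 15; slot 15 is free → place at 15.
844 hashes to 9; slot 9 is free → place at 9.
154 hashes to 3, h2=11; 3,14 taken → place at 8.
349 hashes to 1; slot 1 is free → place at 1.
Table: [_, 349, _, 715, _, _, _, 35, 154, 844, 86, _, 936, 794, 93, 21, _]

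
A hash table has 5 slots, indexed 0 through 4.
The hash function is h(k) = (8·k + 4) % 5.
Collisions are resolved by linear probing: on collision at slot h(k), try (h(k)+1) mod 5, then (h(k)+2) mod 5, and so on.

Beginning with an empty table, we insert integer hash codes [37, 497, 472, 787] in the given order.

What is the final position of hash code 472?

2

Insert 37: h=0, slot 0 empty → index 0.
Insert 497: h=0, slot 0 occupied → index 1.
Insert 472: h=0, slots 0,1 occupied → index 2.
Insert 787: h=0, slots 0,1,2 occupied → index 3.
Table: [37, 497, 472, 787, -]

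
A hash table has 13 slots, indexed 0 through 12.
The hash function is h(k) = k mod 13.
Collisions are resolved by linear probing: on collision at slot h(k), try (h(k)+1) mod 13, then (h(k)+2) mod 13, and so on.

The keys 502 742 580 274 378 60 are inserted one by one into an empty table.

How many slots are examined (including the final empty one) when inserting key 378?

Insert 502: h=8, slot 8 empty -> index 8.
Insert 742: h=1, slot 1 empty -> index 1.
Insert 580: h=8, slot 8 occupied -> index 9.
Insert 274: h=1, slot 1 occupied -> index 2.
Insert 378: h=1, slots 1,2 occupied -> index 3.
Insert 60: h=8, slots 8,9 occupied -> index 10.
Table: [∅, 742, 274, 378, ∅, ∅, ∅, ∅, 502, 580, 60, ∅, ∅]

3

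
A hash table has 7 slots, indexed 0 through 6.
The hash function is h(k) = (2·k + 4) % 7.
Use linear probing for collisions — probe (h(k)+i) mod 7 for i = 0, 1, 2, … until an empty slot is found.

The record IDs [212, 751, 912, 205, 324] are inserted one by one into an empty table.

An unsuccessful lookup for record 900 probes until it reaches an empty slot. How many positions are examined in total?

212 hashes to 1; slot 1 is free => place at 1.
751 hashes to 1; 1 taken => place at 2.
912 hashes to 1; 1,2 taken => place at 3.
205 hashes to 1; 1,2,3 taken => place at 4.
324 hashes to 1; 1,2,3,4 taken => place at 5.
Table: [∅, 212, 751, 912, 205, 324, ∅]
Lookup 900: h=5, probe 5,6 → slot 6 empty, not found.

2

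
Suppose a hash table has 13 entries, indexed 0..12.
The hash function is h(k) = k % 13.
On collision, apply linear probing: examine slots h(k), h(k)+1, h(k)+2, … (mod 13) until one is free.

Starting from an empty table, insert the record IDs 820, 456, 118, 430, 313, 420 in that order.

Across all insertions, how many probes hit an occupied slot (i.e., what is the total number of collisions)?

Insert 820: h=1, slot 1 empty → index 1.
Insert 456: h=1, slot 1 occupied → index 2.
Insert 118: h=1, slots 1,2 occupied → index 3.
Insert 430: h=1, slots 1,2,3 occupied → index 4.
Insert 313: h=1, slots 1,2,3,4 occupied → index 5.
Insert 420: h=4, slots 4,5 occupied → index 6.
Table: [_, 820, 456, 118, 430, 313, 420, _, _, _, _, _, _]

12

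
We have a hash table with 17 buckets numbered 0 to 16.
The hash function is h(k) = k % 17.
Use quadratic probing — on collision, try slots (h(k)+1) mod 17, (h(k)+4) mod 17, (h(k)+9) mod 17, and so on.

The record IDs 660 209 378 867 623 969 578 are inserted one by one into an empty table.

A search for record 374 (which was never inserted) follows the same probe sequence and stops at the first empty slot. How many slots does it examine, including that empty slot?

5

660: h=14 -> slot 14
209: h=5 -> slot 5
378: h=4 -> slot 4
867: h=0 -> slot 0
623: h=11 -> slot 11
969: h=0, probe 0,1 -> slot 1
578: h=0, probe 0,1,4,9 -> slot 9
Table: [867, 969, -, -, 378, 209, -, -, -, 578, -, 623, -, -, 660, -, -]
Lookup 374: h=0, probe 0,1,4,9,16 → slot 16 empty, not found.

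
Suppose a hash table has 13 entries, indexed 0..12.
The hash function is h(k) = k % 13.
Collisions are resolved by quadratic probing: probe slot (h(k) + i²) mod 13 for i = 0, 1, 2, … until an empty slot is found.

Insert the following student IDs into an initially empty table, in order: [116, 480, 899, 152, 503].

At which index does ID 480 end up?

0

116 hashes to 12; slot 12 is free => place at 12.
480 hashes to 12; 12 taken => place at 0.
899 hashes to 2; slot 2 is free => place at 2.
152 hashes to 9; slot 9 is free => place at 9.
503 hashes to 9; 9 taken => place at 10.
Table: [480, -, 899, -, -, -, -, -, -, 152, 503, -, 116]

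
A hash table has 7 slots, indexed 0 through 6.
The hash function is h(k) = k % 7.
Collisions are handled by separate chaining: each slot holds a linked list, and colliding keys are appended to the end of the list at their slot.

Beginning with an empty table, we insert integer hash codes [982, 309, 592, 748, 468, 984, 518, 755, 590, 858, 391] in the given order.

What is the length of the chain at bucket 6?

4

982 → bucket 2
309 → bucket 1
592 → bucket 4
748 → bucket 6
468 → bucket 6 (collision)
984 → bucket 4 (collision)
518 → bucket 0
755 → bucket 6 (collision)
590 → bucket 2 (collision)
858 → bucket 4 (collision)
391 → bucket 6 (collision)
Final buckets:
0: 518
1: 309
2: 982 -> 590
3: ∅
4: 592 -> 984 -> 858
5: ∅
6: 748 -> 468 -> 755 -> 391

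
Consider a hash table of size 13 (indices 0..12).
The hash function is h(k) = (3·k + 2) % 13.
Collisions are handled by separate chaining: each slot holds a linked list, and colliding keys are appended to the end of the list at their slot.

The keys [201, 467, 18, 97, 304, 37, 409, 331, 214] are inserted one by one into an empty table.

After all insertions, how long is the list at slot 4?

Insert 201: h=7, bucket 7 empty -> new chain.
Insert 467: h=12, bucket 12 empty -> new chain.
Insert 18: h=4, bucket 4 empty -> new chain.
Insert 97: h=7, bucket 7 nonempty -> append to chain.
Insert 304: h=4, bucket 4 nonempty -> append to chain.
Insert 37: h=9, bucket 9 empty -> new chain.
Insert 409: h=7, bucket 7 nonempty -> append to chain.
Insert 331: h=7, bucket 7 nonempty -> append to chain.
Insert 214: h=7, bucket 7 nonempty -> append to chain.
Final buckets:
0: ∅
1: ∅
2: ∅
3: ∅
4: 18 -> 304
5: ∅
6: ∅
7: 201 -> 97 -> 409 -> 331 -> 214
8: ∅
9: 37
10: ∅
11: ∅
12: 467

2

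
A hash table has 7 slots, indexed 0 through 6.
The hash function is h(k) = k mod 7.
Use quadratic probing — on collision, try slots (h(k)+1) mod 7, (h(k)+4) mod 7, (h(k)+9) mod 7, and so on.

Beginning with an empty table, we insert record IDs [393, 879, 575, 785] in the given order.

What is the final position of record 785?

Insert 393: h=1, slot 1 empty => index 1.
Insert 879: h=4, slot 4 empty => index 4.
Insert 575: h=1, slot 1 occupied => index 2.
Insert 785: h=1, slots 1,2 occupied => index 5.
Table: [—, 393, 575, —, 879, 785, —]

5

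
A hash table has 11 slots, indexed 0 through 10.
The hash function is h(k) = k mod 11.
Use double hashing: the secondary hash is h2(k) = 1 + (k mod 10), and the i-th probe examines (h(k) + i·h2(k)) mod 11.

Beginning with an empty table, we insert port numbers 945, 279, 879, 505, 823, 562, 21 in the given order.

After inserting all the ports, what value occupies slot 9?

945: h=10 -> slot 10
279: h=4 -> slot 4
879: h=10, h2=10, probe 10,9 -> slot 9
505: h=10, h2=6, probe 10,5 -> slot 5
823: h=9, h2=4, probe 9,2 -> slot 2
562: h=1 -> slot 1
21: h=10, h2=2, probe 10,1,3 -> slot 3
Table: [—, 562, 823, 21, 279, 505, —, —, —, 879, 945]

879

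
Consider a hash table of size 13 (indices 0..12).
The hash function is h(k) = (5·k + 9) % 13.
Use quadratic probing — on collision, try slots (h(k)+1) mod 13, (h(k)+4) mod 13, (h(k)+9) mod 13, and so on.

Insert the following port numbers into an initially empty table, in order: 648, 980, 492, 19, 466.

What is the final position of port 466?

648: h=12 → slot 12
980: h=8 → slot 8
492: h=12, probe 12,0 → slot 0
19: h=0, probe 0,1 → slot 1
466: h=12, probe 12,0,3 → slot 3
Table: [492, 19, _, 466, _, _, _, _, 980, _, _, _, 648]

3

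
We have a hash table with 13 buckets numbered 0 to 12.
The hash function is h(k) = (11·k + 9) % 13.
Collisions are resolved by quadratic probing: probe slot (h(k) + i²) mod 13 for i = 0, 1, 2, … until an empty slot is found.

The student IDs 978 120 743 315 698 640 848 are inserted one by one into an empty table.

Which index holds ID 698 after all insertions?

Insert 978: h=3, slot 3 empty -> index 3.
Insert 120: h=3, slot 3 occupied -> index 4.
Insert 743: h=5, slot 5 empty -> index 5.
Insert 315: h=3, slots 3,4 occupied -> index 7.
Insert 698: h=4, slots 4,5 occupied -> index 8.
Insert 640: h=3, slots 3,4,7 occupied -> index 12.
Insert 848: h=3, slots 3,4,7,12 occupied -> index 6.
Table: [—, —, —, 978, 120, 743, 848, 315, 698, —, —, —, 640]

8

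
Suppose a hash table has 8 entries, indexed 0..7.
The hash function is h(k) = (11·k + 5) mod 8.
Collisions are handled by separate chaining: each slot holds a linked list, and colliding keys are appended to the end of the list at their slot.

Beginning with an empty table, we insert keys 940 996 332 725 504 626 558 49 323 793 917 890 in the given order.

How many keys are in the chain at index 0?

2

Insert 940: h=1, bucket 1 empty -> new chain.
Insert 996: h=1, bucket 1 nonempty -> append to chain.
Insert 332: h=1, bucket 1 nonempty -> append to chain.
Insert 725: h=4, bucket 4 empty -> new chain.
Insert 504: h=5, bucket 5 empty -> new chain.
Insert 626: h=3, bucket 3 empty -> new chain.
Insert 558: h=7, bucket 7 empty -> new chain.
Insert 49: h=0, bucket 0 empty -> new chain.
Insert 323: h=6, bucket 6 empty -> new chain.
Insert 793: h=0, bucket 0 nonempty -> append to chain.
Insert 917: h=4, bucket 4 nonempty -> append to chain.
Insert 890: h=3, bucket 3 nonempty -> append to chain.
Final buckets:
0: 49 -> 793
1: 940 -> 996 -> 332
2: -
3: 626 -> 890
4: 725 -> 917
5: 504
6: 323
7: 558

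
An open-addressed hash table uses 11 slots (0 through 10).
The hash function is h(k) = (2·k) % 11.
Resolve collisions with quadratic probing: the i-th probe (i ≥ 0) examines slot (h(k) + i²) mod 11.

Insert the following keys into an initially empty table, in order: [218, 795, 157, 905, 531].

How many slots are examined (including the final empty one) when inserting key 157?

Insert 218: h=7, slot 7 empty => index 7.
Insert 795: h=6, slot 6 empty => index 6.
Insert 157: h=6, slots 6,7 occupied => index 10.
Insert 905: h=6, slots 6,7,10 occupied => index 4.
Insert 531: h=6, slots 6,7,10,4 occupied => index 0.
Table: [531, —, —, —, 905, —, 795, 218, —, —, 157]

3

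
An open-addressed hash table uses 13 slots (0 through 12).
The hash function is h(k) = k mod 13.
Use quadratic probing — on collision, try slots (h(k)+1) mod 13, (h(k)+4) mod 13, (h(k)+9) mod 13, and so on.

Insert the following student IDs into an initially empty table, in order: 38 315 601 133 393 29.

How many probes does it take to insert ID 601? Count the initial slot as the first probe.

2

Insert 38: h=12, slot 12 empty => index 12.
Insert 315: h=3, slot 3 empty => index 3.
Insert 601: h=3, slot 3 occupied => index 4.
Insert 133: h=3, slots 3,4 occupied => index 7.
Insert 393: h=3, slots 3,4,7,12 occupied => index 6.
Insert 29: h=3, slots 3,4,7,12,6 occupied => index 2.
Table: [_, _, 29, 315, 601, _, 393, 133, _, _, _, _, 38]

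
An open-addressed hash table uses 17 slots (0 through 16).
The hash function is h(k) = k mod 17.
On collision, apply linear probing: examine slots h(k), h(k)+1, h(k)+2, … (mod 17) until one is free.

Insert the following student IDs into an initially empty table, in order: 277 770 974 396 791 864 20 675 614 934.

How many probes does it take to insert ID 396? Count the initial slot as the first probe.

4

Insert 277: h=5, slot 5 empty → index 5.
Insert 770: h=5, slot 5 occupied → index 6.
Insert 974: h=5, slots 5,6 occupied → index 7.
Insert 396: h=5, slots 5,6,7 occupied → index 8.
Insert 791: h=9, slot 9 empty → index 9.
Insert 864: h=14, slot 14 empty → index 14.
Insert 20: h=3, slot 3 empty → index 3.
Insert 675: h=12, slot 12 empty → index 12.
Insert 614: h=2, slot 2 empty → index 2.
Insert 934: h=16, slot 16 empty → index 16.
Table: [., ., 614, 20, ., 277, 770, 974, 396, 791, ., ., 675, ., 864, ., 934]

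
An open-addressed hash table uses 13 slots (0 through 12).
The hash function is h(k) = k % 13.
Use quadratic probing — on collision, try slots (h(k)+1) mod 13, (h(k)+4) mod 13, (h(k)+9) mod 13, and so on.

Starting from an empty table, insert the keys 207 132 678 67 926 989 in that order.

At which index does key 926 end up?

207 hashes to 12; slot 12 is free => place at 12.
132 hashes to 2; slot 2 is free => place at 2.
678 hashes to 2; 2 taken => place at 3.
67 hashes to 2; 2,3 taken => place at 6.
926 hashes to 3; 3 taken => place at 4.
989 hashes to 1; slot 1 is free => place at 1.
Table: [-, 989, 132, 678, 926, -, 67, -, -, -, -, -, 207]

4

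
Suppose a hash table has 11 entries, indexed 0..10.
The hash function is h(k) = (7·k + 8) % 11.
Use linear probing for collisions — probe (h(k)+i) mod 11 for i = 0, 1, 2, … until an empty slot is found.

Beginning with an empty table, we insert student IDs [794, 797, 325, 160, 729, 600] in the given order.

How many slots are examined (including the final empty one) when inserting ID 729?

2

794: h=0 => slot 0
797: h=10 => slot 10
325: h=6 => slot 6
160: h=6, probe 6,7 => slot 7
729: h=7, probe 7,8 => slot 8
600: h=6, probe 6,7,8,9 => slot 9
Table: [794, -, -, -, -, -, 325, 160, 729, 600, 797]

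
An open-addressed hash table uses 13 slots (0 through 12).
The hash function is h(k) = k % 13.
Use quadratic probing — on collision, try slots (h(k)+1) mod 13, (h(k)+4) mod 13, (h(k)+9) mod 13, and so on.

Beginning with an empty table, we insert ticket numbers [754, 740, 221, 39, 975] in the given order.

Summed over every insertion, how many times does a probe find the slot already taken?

6

754 hashes to 0; slot 0 is free -> place at 0.
740 hashes to 12; slot 12 is free -> place at 12.
221 hashes to 0; 0 taken -> place at 1.
39 hashes to 0; 0,1 taken -> place at 4.
975 hashes to 0; 0,1,4 taken -> place at 9.
Table: [754, 221, ., ., 39, ., ., ., ., 975, ., ., 740]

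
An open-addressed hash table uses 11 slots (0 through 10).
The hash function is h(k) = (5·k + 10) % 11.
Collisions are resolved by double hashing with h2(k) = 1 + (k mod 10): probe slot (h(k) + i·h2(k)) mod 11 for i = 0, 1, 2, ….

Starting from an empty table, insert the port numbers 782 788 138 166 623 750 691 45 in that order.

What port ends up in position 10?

782: h=4 -> slot 4
788: h=1 -> slot 1
138: h=7 -> slot 7
166: h=4, h2=7, probe 4,0 -> slot 0
623: h=1, h2=4, probe 1,5 -> slot 5
750: h=9 -> slot 9
691: h=0, h2=2, probe 0,2 -> slot 2
45: h=4, h2=6, probe 4,10 -> slot 10
Table: [166, 788, 691, ., 782, 623, ., 138, ., 750, 45]

45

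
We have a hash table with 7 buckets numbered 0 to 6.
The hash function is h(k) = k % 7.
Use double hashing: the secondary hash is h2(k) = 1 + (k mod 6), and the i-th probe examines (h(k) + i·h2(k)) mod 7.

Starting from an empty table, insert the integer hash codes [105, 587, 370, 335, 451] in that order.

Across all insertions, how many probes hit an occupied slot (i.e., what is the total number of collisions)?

2

Insert 105: h=0, slot 0 empty => index 0.
Insert 587: h=6, slot 6 empty => index 6.
Insert 370: h=6, h2=5, slot 6 occupied => index 4.
Insert 335: h=6, h2=6, slot 6 occupied => index 5.
Insert 451: h=3, slot 3 empty => index 3.
Table: [105, _, _, 451, 370, 335, 587]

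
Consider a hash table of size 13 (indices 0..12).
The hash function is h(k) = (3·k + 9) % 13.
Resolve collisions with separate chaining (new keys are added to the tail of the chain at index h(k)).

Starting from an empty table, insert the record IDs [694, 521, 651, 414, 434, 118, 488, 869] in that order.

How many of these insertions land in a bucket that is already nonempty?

4

Insert 694: h=11, bucket 11 empty -> new chain.
Insert 521: h=12, bucket 12 empty -> new chain.
Insert 651: h=12, bucket 12 nonempty -> append to chain.
Insert 414: h=3, bucket 3 empty -> new chain.
Insert 434: h=11, bucket 11 nonempty -> append to chain.
Insert 118: h=12, bucket 12 nonempty -> append to chain.
Insert 488: h=4, bucket 4 empty -> new chain.
Insert 869: h=3, bucket 3 nonempty -> append to chain.
Final buckets:
0: .
1: .
2: .
3: 414 -> 869
4: 488
5: .
6: .
7: .
8: .
9: .
10: .
11: 694 -> 434
12: 521 -> 651 -> 118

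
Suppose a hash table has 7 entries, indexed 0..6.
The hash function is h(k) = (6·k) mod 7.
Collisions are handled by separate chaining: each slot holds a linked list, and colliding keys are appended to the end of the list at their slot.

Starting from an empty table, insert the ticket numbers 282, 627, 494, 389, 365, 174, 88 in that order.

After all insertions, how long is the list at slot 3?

Insert 282: h=5, bucket 5 empty → new chain.
Insert 627: h=3, bucket 3 empty → new chain.
Insert 494: h=3, bucket 3 nonempty → append to chain.
Insert 389: h=3, bucket 3 nonempty → append to chain.
Insert 365: h=6, bucket 6 empty → new chain.
Insert 174: h=1, bucket 1 empty → new chain.
Insert 88: h=3, bucket 3 nonempty → append to chain.
Final buckets:
0: _
1: 174
2: _
3: 627 -> 494 -> 389 -> 88
4: _
5: 282
6: 365

4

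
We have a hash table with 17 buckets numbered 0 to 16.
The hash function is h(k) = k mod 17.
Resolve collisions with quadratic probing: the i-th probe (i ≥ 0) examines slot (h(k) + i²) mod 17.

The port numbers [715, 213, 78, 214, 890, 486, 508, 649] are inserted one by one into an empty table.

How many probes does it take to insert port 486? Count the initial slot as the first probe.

3

Insert 715: h=1, slot 1 empty -> index 1.
Insert 213: h=9, slot 9 empty -> index 9.
Insert 78: h=10, slot 10 empty -> index 10.
Insert 214: h=10, slot 10 occupied -> index 11.
Insert 890: h=6, slot 6 empty -> index 6.
Insert 486: h=10, slots 10,11 occupied -> index 14.
Insert 508: h=15, slot 15 empty -> index 15.
Insert 649: h=3, slot 3 empty -> index 3.
Table: [., 715, ., 649, ., ., 890, ., ., 213, 78, 214, ., ., 486, 508, .]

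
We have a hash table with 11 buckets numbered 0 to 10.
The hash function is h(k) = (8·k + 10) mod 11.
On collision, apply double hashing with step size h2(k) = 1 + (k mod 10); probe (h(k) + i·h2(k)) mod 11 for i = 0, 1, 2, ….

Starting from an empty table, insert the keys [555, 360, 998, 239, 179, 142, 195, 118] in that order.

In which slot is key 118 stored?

0

555: h=6 => slot 6
360: h=8 => slot 8
998: h=8, h2=9, probe 8,6,4 => slot 4
239: h=8, h2=10, probe 8,7 => slot 7
179: h=1 => slot 1
142: h=2 => slot 2
195: h=8, h2=6, probe 8,3 => slot 3
118: h=8, h2=9, probe 8,6,4,2,0 => slot 0
Table: [118, 179, 142, 195, 998, —, 555, 239, 360, —, —]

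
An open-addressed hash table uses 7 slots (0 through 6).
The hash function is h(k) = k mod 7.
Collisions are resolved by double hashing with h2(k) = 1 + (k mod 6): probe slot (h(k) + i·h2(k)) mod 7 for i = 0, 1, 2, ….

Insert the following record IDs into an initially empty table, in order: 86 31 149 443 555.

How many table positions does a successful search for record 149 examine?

86: h=2 → slot 2
31: h=3 → slot 3
149: h=2, h2=6, probe 2,1 → slot 1
443: h=2, h2=6, probe 2,1,0 → slot 0
555: h=2, h2=4, probe 2,6 → slot 6
Table: [443, 149, 86, 31, ., ., 555]
Lookup 149: h=2, h2=6, probe 2,1 → found at 1.

2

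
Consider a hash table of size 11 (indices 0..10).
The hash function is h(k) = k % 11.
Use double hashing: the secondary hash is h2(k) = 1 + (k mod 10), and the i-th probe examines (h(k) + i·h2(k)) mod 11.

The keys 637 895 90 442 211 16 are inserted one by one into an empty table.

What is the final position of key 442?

5

637: h=10 -> slot 10
895: h=4 -> slot 4
90: h=2 -> slot 2
442: h=2, h2=3, probe 2,5 -> slot 5
211: h=2, h2=2, probe 2,4,6 -> slot 6
16: h=5, h2=7, probe 5,1 -> slot 1
Table: [., 16, 90, ., 895, 442, 211, ., ., ., 637]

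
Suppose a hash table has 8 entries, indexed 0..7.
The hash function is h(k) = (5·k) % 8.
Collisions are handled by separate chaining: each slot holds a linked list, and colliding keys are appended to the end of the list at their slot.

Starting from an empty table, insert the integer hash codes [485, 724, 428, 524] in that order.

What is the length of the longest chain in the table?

485 → bucket 1
724 → bucket 4
428 → bucket 4 (collision)
524 → bucket 4 (collision)
Final buckets:
0: —
1: 485
2: —
3: —
4: 724 -> 428 -> 524
5: —
6: —
7: —

3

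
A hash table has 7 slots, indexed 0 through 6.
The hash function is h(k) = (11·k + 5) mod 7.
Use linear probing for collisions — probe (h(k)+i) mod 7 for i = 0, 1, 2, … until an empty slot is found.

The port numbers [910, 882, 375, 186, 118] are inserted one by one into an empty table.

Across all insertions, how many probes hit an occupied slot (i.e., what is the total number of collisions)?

910 hashes to 5; slot 5 is free -> place at 5.
882 hashes to 5; 5 taken -> place at 6.
375 hashes to 0; slot 0 is free -> place at 0.
186 hashes to 0; 0 taken -> place at 1.
118 hashes to 1; 1 taken -> place at 2.
Table: [375, 186, 118, ∅, ∅, 910, 882]

3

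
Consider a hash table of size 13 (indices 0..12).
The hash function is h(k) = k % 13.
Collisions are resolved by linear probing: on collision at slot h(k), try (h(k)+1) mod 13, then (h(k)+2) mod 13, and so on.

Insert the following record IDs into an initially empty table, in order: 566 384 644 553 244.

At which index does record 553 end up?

566: h=7 → slot 7
384: h=7, probe 7,8 → slot 8
644: h=7, probe 7,8,9 → slot 9
553: h=7, probe 7,8,9,10 → slot 10
244: h=10, probe 10,11 → slot 11
Table: [∅, ∅, ∅, ∅, ∅, ∅, ∅, 566, 384, 644, 553, 244, ∅]

10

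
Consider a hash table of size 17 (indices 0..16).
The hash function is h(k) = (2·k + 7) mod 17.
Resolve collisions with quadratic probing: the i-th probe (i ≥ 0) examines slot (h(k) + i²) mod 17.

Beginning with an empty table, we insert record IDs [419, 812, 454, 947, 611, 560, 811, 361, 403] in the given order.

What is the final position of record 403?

13

419: h=12 → slot 12
812: h=16 → slot 16
454: h=14 → slot 14
947: h=14, probe 14,15 → slot 15
611: h=5 → slot 5
560: h=5, probe 5,6 → slot 6
811: h=14, probe 14,15,1 → slot 1
361: h=15, probe 15,16,2 → slot 2
403: h=14, probe 14,15,1,6,13 → slot 13
Table: [-, 811, 361, -, -, 611, 560, -, -, -, -, -, 419, 403, 454, 947, 812]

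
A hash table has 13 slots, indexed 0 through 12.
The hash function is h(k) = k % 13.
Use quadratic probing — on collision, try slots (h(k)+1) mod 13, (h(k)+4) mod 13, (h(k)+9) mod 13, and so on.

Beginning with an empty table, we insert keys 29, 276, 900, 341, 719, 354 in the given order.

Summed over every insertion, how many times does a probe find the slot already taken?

29: h=3 → slot 3
276: h=3, probe 3,4 → slot 4
900: h=3, probe 3,4,7 → slot 7
341: h=3, probe 3,4,7,12 → slot 12
719: h=4, probe 4,5 → slot 5
354: h=3, probe 3,4,7,12,6 → slot 6
Table: [., ., ., 29, 276, 719, 354, 900, ., ., ., ., 341]

11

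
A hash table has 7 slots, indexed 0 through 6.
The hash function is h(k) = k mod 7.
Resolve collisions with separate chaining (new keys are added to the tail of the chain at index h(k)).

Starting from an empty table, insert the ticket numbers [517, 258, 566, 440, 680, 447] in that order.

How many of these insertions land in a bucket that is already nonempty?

517 -> bucket 6
258 -> bucket 6 (collision)
566 -> bucket 6 (collision)
440 -> bucket 6 (collision)
680 -> bucket 1
447 -> bucket 6 (collision)
Final buckets:
0: -
1: 680
2: -
3: -
4: -
5: -
6: 517 -> 258 -> 566 -> 440 -> 447

4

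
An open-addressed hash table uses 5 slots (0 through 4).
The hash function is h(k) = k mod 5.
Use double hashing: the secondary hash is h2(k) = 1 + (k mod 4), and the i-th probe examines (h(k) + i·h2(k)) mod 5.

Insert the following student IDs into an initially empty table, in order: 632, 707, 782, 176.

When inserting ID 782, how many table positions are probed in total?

Insert 632: h=2, slot 2 empty -> index 2.
Insert 707: h=2, h2=4, slot 2 occupied -> index 1.
Insert 782: h=2, h2=3, slot 2 occupied -> index 0.
Insert 176: h=1, h2=1, slots 1,2 occupied -> index 3.
Table: [782, 707, 632, 176, ∅]

2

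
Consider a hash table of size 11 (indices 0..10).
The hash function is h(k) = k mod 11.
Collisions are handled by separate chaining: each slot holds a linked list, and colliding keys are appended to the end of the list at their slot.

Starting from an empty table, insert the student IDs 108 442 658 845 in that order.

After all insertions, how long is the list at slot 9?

108 -> bucket 9
442 -> bucket 2
658 -> bucket 9 (collision)
845 -> bucket 9 (collision)
Final buckets:
0: —
1: —
2: 442
3: —
4: —
5: —
6: —
7: —
8: —
9: 108 -> 658 -> 845
10: —

3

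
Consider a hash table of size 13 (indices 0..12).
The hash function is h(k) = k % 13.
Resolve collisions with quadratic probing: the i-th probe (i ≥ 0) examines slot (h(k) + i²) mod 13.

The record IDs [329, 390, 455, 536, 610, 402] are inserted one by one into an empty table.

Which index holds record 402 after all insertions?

329: h=4 → slot 4
390: h=0 → slot 0
455: h=0, probe 0,1 → slot 1
536: h=3 → slot 3
610: h=12 → slot 12
402: h=12, probe 12,0,3,8 → slot 8
Table: [390, 455, ., 536, 329, ., ., ., 402, ., ., ., 610]

8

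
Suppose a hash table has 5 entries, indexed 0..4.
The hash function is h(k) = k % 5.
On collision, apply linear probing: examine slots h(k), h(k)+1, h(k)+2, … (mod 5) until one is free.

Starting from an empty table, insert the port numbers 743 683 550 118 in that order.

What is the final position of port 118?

743: h=3 → slot 3
683: h=3, probe 3,4 → slot 4
550: h=0 → slot 0
118: h=3, probe 3,4,0,1 → slot 1
Table: [550, 118, ., 743, 683]

1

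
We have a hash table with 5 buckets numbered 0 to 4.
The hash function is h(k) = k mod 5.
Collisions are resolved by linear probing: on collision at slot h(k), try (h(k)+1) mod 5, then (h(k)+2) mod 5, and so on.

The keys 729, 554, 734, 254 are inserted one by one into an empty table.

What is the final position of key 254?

2

729 hashes to 4; slot 4 is free => place at 4.
554 hashes to 4; 4 taken => place at 0.
734 hashes to 4; 4,0 taken => place at 1.
254 hashes to 4; 4,0,1 taken => place at 2.
Table: [554, 734, 254, ∅, 729]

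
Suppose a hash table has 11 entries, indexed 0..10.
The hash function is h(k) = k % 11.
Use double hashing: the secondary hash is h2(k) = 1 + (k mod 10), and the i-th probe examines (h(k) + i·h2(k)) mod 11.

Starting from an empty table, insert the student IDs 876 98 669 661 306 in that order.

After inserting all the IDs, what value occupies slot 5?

306

Insert 876: h=7, slot 7 empty -> index 7.
Insert 98: h=10, slot 10 empty -> index 10.
Insert 669: h=9, slot 9 empty -> index 9.
Insert 661: h=1, slot 1 empty -> index 1.
Insert 306: h=9, h2=7, slot 9 occupied -> index 5.
Table: [., 661, ., ., ., 306, ., 876, ., 669, 98]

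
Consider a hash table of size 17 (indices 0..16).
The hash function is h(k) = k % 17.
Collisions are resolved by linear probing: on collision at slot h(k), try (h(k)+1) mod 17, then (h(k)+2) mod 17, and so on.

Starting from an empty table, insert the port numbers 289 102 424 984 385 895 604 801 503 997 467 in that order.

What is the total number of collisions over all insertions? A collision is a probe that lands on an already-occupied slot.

4

289: h=0 -> slot 0
102: h=0, probe 0,1 -> slot 1
424: h=16 -> slot 16
984: h=15 -> slot 15
385: h=11 -> slot 11
895: h=11, probe 11,12 -> slot 12
604: h=9 -> slot 9
801: h=2 -> slot 2
503: h=10 -> slot 10
997: h=11, probe 11,12,13 -> slot 13
467: h=8 -> slot 8
Table: [289, 102, 801, ∅, ∅, ∅, ∅, ∅, 467, 604, 503, 385, 895, 997, ∅, 984, 424]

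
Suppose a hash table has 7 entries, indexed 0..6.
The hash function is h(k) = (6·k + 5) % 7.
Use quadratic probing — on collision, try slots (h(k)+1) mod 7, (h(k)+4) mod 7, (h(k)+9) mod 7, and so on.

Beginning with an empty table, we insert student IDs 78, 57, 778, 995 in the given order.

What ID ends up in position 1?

Insert 78: h=4, slot 4 empty -> index 4.
Insert 57: h=4, slot 4 occupied -> index 5.
Insert 778: h=4, slots 4,5 occupied -> index 1.
Insert 995: h=4, slots 4,5,1 occupied -> index 6.
Table: [—, 778, —, —, 78, 57, 995]

778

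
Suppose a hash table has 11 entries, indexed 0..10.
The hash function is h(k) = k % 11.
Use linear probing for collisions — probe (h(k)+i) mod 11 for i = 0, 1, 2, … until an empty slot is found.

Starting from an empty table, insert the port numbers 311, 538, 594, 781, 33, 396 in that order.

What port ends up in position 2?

311 hashes to 3; slot 3 is free => place at 3.
538 hashes to 10; slot 10 is free => place at 10.
594 hashes to 0; slot 0 is free => place at 0.
781 hashes to 0; 0 taken => place at 1.
33 hashes to 0; 0,1 taken => place at 2.
396 hashes to 0; 0,1,2,3 taken => place at 4.
Table: [594, 781, 33, 311, 396, -, -, -, -, -, 538]

33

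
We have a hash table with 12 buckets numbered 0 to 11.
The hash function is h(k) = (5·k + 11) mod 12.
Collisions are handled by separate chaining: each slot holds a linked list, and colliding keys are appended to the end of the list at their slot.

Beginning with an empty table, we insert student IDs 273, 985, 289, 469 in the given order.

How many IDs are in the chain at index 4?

Insert 273: h=8, bucket 8 empty → new chain.
Insert 985: h=4, bucket 4 empty → new chain.
Insert 289: h=4, bucket 4 nonempty → append to chain.
Insert 469: h=4, bucket 4 nonempty → append to chain.
Final buckets:
0: _
1: _
2: _
3: _
4: 985 -> 289 -> 469
5: _
6: _
7: _
8: 273
9: _
10: _
11: _

3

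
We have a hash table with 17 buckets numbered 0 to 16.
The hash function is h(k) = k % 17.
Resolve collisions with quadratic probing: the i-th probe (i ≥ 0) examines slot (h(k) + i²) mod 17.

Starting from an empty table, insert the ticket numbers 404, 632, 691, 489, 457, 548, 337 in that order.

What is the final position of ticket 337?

404: h=13 => slot 13
632: h=3 => slot 3
691: h=11 => slot 11
489: h=13, probe 13,14 => slot 14
457: h=15 => slot 15
548: h=4 => slot 4
337: h=14, probe 14,15,1 => slot 1
Table: [—, 337, —, 632, 548, —, —, —, —, —, —, 691, —, 404, 489, 457, —]

1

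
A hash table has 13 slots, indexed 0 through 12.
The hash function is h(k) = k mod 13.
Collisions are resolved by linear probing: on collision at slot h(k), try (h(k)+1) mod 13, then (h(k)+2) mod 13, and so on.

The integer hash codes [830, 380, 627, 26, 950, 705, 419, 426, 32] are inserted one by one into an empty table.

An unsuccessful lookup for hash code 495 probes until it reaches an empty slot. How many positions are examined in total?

2

Insert 830: h=11, slot 11 empty => index 11.
Insert 380: h=3, slot 3 empty => index 3.
Insert 627: h=3, slot 3 occupied => index 4.
Insert 26: h=0, slot 0 empty => index 0.
Insert 950: h=1, slot 1 empty => index 1.
Insert 705: h=3, slots 3,4 occupied => index 5.
Insert 419: h=3, slots 3,4,5 occupied => index 6.
Insert 426: h=10, slot 10 empty => index 10.
Insert 32: h=6, slot 6 occupied => index 7.
Table: [26, 950, ., 380, 627, 705, 419, 32, ., ., 426, 830, .]
Lookup 495: h=1, probe 1,2 → slot 2 empty, not found.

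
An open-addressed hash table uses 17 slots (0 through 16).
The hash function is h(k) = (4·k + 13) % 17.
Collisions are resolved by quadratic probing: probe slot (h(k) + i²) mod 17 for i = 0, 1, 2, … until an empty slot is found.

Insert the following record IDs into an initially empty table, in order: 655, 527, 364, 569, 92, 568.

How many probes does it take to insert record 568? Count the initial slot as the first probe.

655 hashes to 15; slot 15 is free => place at 15.
527 hashes to 13; slot 13 is free => place at 13.
364 hashes to 7; slot 7 is free => place at 7.
569 hashes to 11; slot 11 is free => place at 11.
92 hashes to 7; 7 taken => place at 8.
568 hashes to 7; 7,8,11 taken => place at 16.
Table: [_, _, _, _, _, _, _, 364, 92, _, _, 569, _, 527, _, 655, 568]

4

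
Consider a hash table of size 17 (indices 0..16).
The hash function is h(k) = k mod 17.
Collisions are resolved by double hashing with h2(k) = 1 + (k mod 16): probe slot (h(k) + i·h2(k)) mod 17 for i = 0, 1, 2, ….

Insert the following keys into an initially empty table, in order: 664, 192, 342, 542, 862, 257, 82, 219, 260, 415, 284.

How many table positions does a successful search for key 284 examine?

664 hashes to 1; slot 1 is free => place at 1.
192 hashes to 5; slot 5 is free => place at 5.
342 hashes to 2; slot 2 is free => place at 2.
542 hashes to 15; slot 15 is free => place at 15.
862 hashes to 12; slot 12 is free => place at 12.
257 hashes to 2, h2=2; 2 taken => place at 4.
82 hashes to 14; slot 14 is free => place at 14.
219 hashes to 15, h2=12; 15 taken => place at 10.
260 hashes to 5, h2=5; 5,10,15 taken => place at 3.
415 hashes to 7; slot 7 is free => place at 7.
284 hashes to 12, h2=13; 12 taken => place at 8.
Table: [., 664, 342, 260, 257, 192, ., 415, 284, ., 219, ., 862, ., 82, 542, .]
Lookup 284: h=12, h2=13, probe 12,8 → found at 8.

2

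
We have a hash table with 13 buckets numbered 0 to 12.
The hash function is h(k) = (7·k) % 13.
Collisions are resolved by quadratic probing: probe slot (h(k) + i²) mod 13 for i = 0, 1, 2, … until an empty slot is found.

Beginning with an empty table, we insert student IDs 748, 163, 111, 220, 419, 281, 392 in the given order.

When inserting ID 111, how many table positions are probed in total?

748: h=10 → slot 10
163: h=10, probe 10,11 → slot 11
111: h=10, probe 10,11,1 → slot 1
220: h=6 → slot 6
419: h=8 → slot 8
281: h=4 → slot 4
392: h=1, probe 1,2 → slot 2
Table: [∅, 111, 392, ∅, 281, ∅, 220, ∅, 419, ∅, 748, 163, ∅]

3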